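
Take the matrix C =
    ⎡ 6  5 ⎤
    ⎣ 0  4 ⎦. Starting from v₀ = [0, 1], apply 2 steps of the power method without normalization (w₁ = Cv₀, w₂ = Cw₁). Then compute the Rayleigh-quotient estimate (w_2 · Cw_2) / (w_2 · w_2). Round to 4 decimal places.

λ ≈ 7.2656

w1 = Cv₀ = (5, 4)
w2 = Cw1 = (50, 16)
Cw2 = (380, 64)
w2·Cw2 = 50·380 + 16·64 = 20024; w2·w2 = 50·50 + 16·16 = 2756
λ ≈ 20024/2756 = 7.2656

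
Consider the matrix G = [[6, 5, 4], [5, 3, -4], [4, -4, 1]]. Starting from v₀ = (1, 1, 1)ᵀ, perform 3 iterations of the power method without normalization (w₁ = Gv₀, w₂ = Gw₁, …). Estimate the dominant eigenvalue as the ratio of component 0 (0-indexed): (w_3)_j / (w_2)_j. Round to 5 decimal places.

λ ≈ 11.21930

w1 = Gv₀ = (6·1 + 5·1 + 4·1; 5·1 + 3·1 + (-4)·1; 4·1 + (-4)·1 + 1·1) = (15, 4, 1)
w2 = Gw1 = (6·15 + 5·4 + 4·1; 5·15 + 3·4 + (-4)·1; 4·15 + (-4)·4 + 1·1) = (114, 83, 45)
w3 = Gw2 = (1279, 639, 169)
Ratio at component: 1279 / 114 = 11.21930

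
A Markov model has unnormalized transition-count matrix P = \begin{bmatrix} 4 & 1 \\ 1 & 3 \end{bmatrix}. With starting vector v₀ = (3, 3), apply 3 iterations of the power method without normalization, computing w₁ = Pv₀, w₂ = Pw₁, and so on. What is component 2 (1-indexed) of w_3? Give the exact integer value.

w1 = Pv₀ = (4·3 + 1·3; 1·3 + 3·3) = (15, 12)
w2 = Pw1 = (4·15 + 1·12; 1·15 + 3·12) = (72, 51)
w3 = Pw2 = (339, 225)
The requested component of w3 is 225.

225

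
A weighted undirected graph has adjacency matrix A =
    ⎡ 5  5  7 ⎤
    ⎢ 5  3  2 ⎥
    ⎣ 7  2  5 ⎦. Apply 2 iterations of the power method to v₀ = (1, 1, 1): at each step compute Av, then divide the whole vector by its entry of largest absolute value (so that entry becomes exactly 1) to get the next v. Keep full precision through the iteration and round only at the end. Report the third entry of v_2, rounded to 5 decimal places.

0.89700

Av0 = (17.000000, 10.000000, 14.000000); divide by 17.000000 → v1 = (1.000000, 0.588235, 0.823529)
Av1 = (13.705882, 8.411765, 12.294118); divide by 13.705882 → v2 = (1.000000, 0.613734, 0.896996)
Requested entry of v2: 209/233 = 0.89700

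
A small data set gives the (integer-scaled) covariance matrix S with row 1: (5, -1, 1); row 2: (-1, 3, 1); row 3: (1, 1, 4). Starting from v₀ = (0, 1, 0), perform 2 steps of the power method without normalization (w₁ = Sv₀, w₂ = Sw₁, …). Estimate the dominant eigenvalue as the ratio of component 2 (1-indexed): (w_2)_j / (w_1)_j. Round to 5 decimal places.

w1 = Sv₀ = (5·0 + (-1)·1 + 1·0; (-1)·0 + 3·1 + 1·0; 1·0 + 1·1 + 4·0) = (-1, 3, 1)
w2 = Sw1 = (5·(-1) + (-1)·3 + 1·1; (-1)·(-1) + 3·3 + 1·1; 1·(-1) + 1·3 + 4·1) = (-7, 11, 6)
Ratio at component: 11 / 3 = 3.66667

λ ≈ 3.66667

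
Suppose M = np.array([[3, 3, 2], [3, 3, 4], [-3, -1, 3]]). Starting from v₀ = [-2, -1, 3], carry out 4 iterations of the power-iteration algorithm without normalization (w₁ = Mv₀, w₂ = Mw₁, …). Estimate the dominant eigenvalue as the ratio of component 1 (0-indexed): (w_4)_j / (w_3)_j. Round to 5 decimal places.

λ ≈ 5.37302

w1 = Mv₀ = (3·(-2) + 3·(-1) + 2·3; 3·(-2) + 3·(-1) + 4·3; (-3)·(-2) + (-1)·(-1) + 3·3) = (-3, 3, 16)
w2 = Mw1 = (3·(-3) + 3·3 + 2·16; 3·(-3) + 3·3 + 4·16; (-3)·(-3) + (-1)·3 + 3·16) = (32, 64, 54)
w3 = Mw2 = (396, 504, 2)
w4 = Mw3 = (2704, 2708, -1686)
Ratio at component: 2708 / 504 = 5.37302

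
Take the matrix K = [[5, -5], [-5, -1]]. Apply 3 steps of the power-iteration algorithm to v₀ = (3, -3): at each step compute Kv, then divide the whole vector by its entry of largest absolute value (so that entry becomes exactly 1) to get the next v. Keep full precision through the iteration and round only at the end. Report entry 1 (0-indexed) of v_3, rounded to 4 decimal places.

Kv0 = (30.00000, -12.00000); divide by 30.00000 → v1 = (1.00000, -0.40000)
Kv1 = (7.00000, -4.60000); divide by 7.00000 → v2 = (1.00000, -0.65714)
Kv2 = (8.28571, -4.34286); divide by 8.28571 → v3 = (1.00000, -0.52414)
Requested entry of v3: -912/1740 = -0.5241

-0.5241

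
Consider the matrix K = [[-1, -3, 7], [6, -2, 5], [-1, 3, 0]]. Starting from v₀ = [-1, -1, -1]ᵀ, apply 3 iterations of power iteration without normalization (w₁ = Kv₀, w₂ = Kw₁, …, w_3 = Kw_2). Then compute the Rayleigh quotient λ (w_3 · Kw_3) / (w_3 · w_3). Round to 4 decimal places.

w1 = Kv₀ = (-3, -9, -2)
w2 = Kw1 = (16, -10, -24)
w3 = Kw2 = (-154, -4, -46)
Kw3 = (-156, -1146, 142)
w3·Kw3 = (-154)·(-156) + (-4)·(-1146) + (-46)·142 = 22076; w3·w3 = (-154)·(-154) + (-4)·(-4) + (-46)·(-46) = 25848
λ ≈ 22076/25848 = 0.8541

λ ≈ 0.8541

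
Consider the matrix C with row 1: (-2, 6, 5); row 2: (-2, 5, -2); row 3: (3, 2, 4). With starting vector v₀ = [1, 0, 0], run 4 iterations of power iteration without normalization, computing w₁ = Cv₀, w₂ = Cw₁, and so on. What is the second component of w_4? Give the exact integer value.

-248

w1 = Cv₀ = (-2, -2, 3)
w2 = Cw1 = (7, -12, 2)
w3 = Cw2 = (-76, -78, 5)
w4 = Cw3 = (-291, -248, -364)
The requested component of w4 is -248.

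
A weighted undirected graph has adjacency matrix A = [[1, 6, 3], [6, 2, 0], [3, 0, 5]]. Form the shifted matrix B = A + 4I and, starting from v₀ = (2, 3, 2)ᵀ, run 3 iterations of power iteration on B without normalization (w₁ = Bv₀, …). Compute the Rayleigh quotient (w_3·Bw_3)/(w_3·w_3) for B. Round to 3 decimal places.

μ ≈ 12.741

B = A + 4I has rows (5, 6, 3); (6, 6, 0); (3, 0, 9)
w1 = Bv₀ = (5·2 + 6·3 + 3·2; 6·2 + 6·3 + 0·2; 3·2 + 0·3 + 9·2) = (34, 30, 24)
w2 = Bw1 = (5·34 + 6·30 + 3·24; 6·34 + 6·30 + 0·24; 3·34 + 0·30 + 9·24) = (422, 384, 318)
w3 = Bw2 = (5368, 4836, 4128)
Bw3 = (68240, 61224, 53256)
w3·Bw3 = 882232352; w3·w3 = 69242704; μ ≈ 882232352/69242704 = 12.741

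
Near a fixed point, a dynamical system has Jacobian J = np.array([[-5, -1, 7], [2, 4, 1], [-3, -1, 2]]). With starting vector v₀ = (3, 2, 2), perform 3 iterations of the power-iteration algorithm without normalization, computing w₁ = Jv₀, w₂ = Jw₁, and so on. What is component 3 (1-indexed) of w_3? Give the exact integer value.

w1 = Jv₀ = (-3, 16, -7)
w2 = Jw1 = (-50, 51, -21)
w3 = Jw2 = (52, 83, 57)
The requested component of w3 is 57.

57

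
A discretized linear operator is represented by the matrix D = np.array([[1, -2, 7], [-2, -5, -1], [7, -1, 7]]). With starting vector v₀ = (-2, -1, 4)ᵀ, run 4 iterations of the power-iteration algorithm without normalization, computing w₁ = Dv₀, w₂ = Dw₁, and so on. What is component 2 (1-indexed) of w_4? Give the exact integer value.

-7493

w1 = Dv₀ = (1·(-2) + (-2)·(-1) + 7·4; (-2)·(-2) + (-5)·(-1) + (-1)·4; 7·(-2) + (-1)·(-1) + 7·4) = (28, 5, 15)
w2 = Dw1 = (1·28 + (-2)·5 + 7·15; (-2)·28 + (-5)·5 + (-1)·15; 7·28 + (-1)·5 + 7·15) = (123, -96, 296)
w3 = Dw2 = (2387, -62, 3029)
w4 = Dw3 = (23714, -7493, 37974)
The requested component of w4 is -7493.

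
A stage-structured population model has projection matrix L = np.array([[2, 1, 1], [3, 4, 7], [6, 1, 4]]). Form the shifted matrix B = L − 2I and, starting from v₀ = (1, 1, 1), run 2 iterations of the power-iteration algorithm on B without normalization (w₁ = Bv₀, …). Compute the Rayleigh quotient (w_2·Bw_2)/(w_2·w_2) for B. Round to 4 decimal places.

B = L − 2I has rows (0, 1, 1); (3, 2, 7); (6, 1, 2)
w1 = Bv₀ = (0·1 + 1·1 + 1·1; 3·1 + 2·1 + 7·1; 6·1 + 1·1 + 2·1) = (2, 12, 9)
w2 = Bw1 = (0·2 + 1·12 + 1·9; 3·2 + 2·12 + 7·9; 6·2 + 1·12 + 2·9) = (21, 93, 42)
Bw2 = (135, 543, 303)
w2·Bw2 = 66060; w2·w2 = 10854; μ ≈ 66060/10854 = 6.0862

μ ≈ 6.0862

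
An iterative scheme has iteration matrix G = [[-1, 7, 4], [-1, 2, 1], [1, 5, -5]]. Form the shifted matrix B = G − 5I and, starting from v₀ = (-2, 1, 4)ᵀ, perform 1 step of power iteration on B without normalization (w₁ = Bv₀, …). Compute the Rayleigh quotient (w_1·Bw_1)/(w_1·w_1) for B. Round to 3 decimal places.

B = G − 5I has rows (-6, 7, 4); (-1, -3, 1); (1, 5, -10)
w1 = Bv₀ = ((-6)·(-2) + 7·1 + 4·4; (-1)·(-2) + (-3)·1 + 1·4; 1·(-2) + 5·1 + (-10)·4) = (35, 3, -37)
Bw1 = (-337, -81, 420)
w1·Bw1 = -27578; w1·w1 = 2603; μ ≈ -27578/2603 = -10.595

-10.595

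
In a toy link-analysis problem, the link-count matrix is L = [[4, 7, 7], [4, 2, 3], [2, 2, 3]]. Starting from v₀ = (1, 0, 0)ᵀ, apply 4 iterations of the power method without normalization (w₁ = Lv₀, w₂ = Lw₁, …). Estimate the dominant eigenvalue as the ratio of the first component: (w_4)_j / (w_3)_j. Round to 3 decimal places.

w1 = Lv₀ = (4·1 + 7·0 + 7·0; 4·1 + 2·0 + 3·0; 2·1 + 2·0 + 3·0) = (4, 4, 2)
w2 = Lw1 = (4·4 + 7·4 + 7·2; 4·4 + 2·4 + 3·2; 2·4 + 2·4 + 3·2) = (58, 30, 22)
w3 = Lw2 = (596, 358, 242)
w4 = Lw3 = (6584, 3826, 2634)
Ratio at component: 6584 / 596 = 11.047

11.047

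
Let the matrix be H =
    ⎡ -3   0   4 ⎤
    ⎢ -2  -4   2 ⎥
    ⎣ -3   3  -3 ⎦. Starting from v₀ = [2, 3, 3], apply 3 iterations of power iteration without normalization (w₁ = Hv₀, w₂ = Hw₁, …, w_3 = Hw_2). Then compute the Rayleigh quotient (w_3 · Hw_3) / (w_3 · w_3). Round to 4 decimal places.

w1 = Hv₀ = ((-3)·2 + 0·3 + 4·3; (-2)·2 + (-4)·3 + 2·3; (-3)·2 + 3·3 + (-3)·3) = (6, -10, -6)
w2 = Hw1 = ((-3)·6 + 0·(-10) + 4·(-6); (-2)·6 + (-4)·(-10) + 2·(-6); (-3)·6 + 3·(-10) + (-3)·(-6)) = (-42, 16, -30)
w3 = Hw2 = (6, -40, 264)
Hw3 = (1038, 676, -930)
w3·Hw3 = 6·1038 + (-40)·676 + 264·(-930) = -266332; w3·w3 = 6·6 + (-40)·(-40) + 264·264 = 71332
λ ≈ -266332/71332 = -3.7337

λ ≈ -3.7337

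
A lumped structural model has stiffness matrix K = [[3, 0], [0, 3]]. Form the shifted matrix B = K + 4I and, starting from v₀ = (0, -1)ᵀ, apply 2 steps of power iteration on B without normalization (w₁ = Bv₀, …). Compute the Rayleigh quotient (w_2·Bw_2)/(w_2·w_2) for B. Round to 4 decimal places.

B = K + 4I has rows (7, 0); (0, 7)
w1 = Bv₀ = (7·0 + 0·(-1); 0·0 + 7·(-1)) = (0, -7)
w2 = Bw1 = (7·0 + 0·(-7); 0·0 + 7·(-7)) = (0, -49)
Bw2 = (0, -343)
w2·Bw2 = 16807; w2·w2 = 2401; μ ≈ 16807/2401 = 7.0000

7.0000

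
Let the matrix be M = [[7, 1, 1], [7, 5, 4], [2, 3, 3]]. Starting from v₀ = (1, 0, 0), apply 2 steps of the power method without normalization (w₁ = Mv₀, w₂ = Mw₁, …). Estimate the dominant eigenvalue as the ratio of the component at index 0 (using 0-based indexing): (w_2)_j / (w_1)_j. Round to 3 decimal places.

λ ≈ 8.286

w1 = Mv₀ = (7, 7, 2)
w2 = Mw1 = (58, 92, 41)
Ratio at component: 58 / 7 = 8.286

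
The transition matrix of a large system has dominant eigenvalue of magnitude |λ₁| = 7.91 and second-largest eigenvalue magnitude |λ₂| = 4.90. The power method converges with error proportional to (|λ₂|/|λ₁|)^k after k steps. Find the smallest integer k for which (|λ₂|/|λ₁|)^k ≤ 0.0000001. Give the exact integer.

34

|λ₂/λ₁| = 4.90/7.91 = 0.61947
Need k ≥ ln(0.0000001) / ln(0.61947) = -16.1181 / -0.4789 ≈ 33.657
Smallest integer k satisfying the bound: 34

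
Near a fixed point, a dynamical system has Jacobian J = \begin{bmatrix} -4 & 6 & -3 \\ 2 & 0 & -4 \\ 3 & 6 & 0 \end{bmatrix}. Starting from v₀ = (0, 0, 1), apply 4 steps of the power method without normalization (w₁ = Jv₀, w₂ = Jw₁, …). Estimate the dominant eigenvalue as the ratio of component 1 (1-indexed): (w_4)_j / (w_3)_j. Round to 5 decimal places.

w1 = Jv₀ = ((-4)·0 + 6·0 + (-3)·1; 2·0 + 0·0 + (-4)·1; 3·0 + 6·0 + 0·1) = (-3, -4, 0)
w2 = Jw1 = ((-4)·(-3) + 6·(-4) + (-3)·0; 2·(-3) + 0·(-4) + (-4)·0; 3·(-3) + 6·(-4) + 0·0) = (-12, -6, -33)
w3 = Jw2 = (111, 108, -72)
w4 = Jw3 = (420, 510, 981)
Ratio at component: 420 / 111 = 3.78378

λ ≈ 3.78378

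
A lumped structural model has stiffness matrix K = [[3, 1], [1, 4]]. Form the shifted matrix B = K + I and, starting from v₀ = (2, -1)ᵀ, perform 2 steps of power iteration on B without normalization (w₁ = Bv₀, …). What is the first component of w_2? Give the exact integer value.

B = K + I has rows (4, 1); (1, 5)
w1 = Bv₀ = (4·2 + 1·(-1); 1·2 + 5·(-1)) = (7, -3)
w2 = Bw1 = (4·7 + 1·(-3); 1·7 + 5·(-3)) = (25, -8)
Requested component of w2: 25

25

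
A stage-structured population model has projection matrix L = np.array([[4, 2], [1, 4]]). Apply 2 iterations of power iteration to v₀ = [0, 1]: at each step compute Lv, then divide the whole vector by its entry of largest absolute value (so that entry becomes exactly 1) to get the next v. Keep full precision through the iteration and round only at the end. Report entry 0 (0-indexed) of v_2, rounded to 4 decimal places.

0.8889

Lv0 = (2.00000, 4.00000); divide by 4.00000 → v1 = (0.50000, 1.00000)
Lv1 = (4.00000, 4.50000); divide by 4.50000 → v2 = (0.88889, 1.00000)
Requested entry of v2: 16/18 = 0.8889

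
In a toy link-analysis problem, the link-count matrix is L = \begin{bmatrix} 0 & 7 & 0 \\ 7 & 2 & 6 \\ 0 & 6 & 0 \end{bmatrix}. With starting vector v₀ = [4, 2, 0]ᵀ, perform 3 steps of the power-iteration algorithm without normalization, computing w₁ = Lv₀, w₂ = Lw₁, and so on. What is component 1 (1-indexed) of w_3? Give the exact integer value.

1638

w1 = Lv₀ = (14, 32, 12)
w2 = Lw1 = (224, 234, 192)
w3 = Lw2 = (1638, 3188, 1404)
The requested component of w3 is 1638.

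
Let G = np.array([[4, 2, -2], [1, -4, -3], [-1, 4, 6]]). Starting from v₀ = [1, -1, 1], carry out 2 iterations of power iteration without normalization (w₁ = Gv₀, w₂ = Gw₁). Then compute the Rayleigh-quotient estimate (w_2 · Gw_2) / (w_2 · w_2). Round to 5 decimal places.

λ ≈ 1.25857

w1 = Gv₀ = (4·1 + 2·(-1) + (-2)·1; 1·1 + (-4)·(-1) + (-3)·1; (-1)·1 + 4·(-1) + 6·1) = (0, 2, 1)
w2 = Gw1 = (4·0 + 2·2 + (-2)·1; 1·0 + (-4)·2 + (-3)·1; (-1)·0 + 4·2 + 6·1) = (2, -11, 14)
Gw2 = (-42, 4, 38)
w2·Gw2 = 2·(-42) + (-11)·4 + 14·38 = 404; w2·w2 = 2·2 + (-11)·(-11) + 14·14 = 321
λ ≈ 404/321 = 1.25857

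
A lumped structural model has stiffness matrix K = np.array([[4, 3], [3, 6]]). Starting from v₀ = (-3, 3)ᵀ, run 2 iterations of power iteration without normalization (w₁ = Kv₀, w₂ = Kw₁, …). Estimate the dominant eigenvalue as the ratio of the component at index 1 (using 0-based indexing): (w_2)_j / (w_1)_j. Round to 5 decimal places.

λ ≈ 5.00000

w1 = Kv₀ = (4·(-3) + 3·3; 3·(-3) + 6·3) = (-3, 9)
w2 = Kw1 = (4·(-3) + 3·9; 3·(-3) + 6·9) = (15, 45)
Ratio at component: 45 / 9 = 5.00000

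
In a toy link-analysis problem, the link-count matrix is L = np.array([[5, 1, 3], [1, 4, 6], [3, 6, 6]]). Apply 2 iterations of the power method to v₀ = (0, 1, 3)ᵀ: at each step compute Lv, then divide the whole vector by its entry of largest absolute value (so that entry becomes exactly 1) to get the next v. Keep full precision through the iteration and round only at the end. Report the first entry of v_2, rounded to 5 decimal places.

0.47059

Lv0 = (10.000000, 22.000000, 24.000000); divide by 24.000000 → v1 = (0.416667, 0.916667, 1.000000)
Lv1 = (6.000000, 10.083333, 12.750000); divide by 12.750000 → v2 = (0.470588, 0.790850, 1.000000)
Requested entry of v2: 144/306 = 0.47059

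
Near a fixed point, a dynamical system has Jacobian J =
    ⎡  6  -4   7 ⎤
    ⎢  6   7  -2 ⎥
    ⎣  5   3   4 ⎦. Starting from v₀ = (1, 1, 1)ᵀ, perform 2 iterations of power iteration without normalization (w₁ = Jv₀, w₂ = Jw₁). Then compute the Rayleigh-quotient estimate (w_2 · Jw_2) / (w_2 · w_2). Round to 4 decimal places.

10.2981

w1 = Jv₀ = (6·1 + (-4)·1 + 7·1; 6·1 + 7·1 + (-2)·1; 5·1 + 3·1 + 4·1) = (9, 11, 12)
w2 = Jw1 = (6·9 + (-4)·11 + 7·12; 6·9 + 7·11 + (-2)·12; 5·9 + 3·11 + 4·12) = (94, 107, 126)
Jw2 = (1018, 1061, 1295)
w2·Jw2 = 94·1018 + 107·1061 + 126·1295 = 372389; w2·w2 = 94·94 + 107·107 + 126·126 = 36161
λ ≈ 372389/36161 = 10.2981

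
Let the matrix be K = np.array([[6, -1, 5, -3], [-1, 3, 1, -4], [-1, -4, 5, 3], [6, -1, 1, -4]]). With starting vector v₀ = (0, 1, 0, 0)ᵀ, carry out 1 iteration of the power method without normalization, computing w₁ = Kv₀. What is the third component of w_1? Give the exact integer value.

w1 = Kv₀ = (-1, 3, -4, -1)
The requested component of w1 is -4.

-4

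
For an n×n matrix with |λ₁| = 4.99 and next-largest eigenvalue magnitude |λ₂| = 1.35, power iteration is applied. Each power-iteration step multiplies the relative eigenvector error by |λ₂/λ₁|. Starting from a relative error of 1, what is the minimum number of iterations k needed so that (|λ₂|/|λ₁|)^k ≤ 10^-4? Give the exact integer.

|λ₂/λ₁| = 1.35/4.99 = 0.27054
Need k ≥ ln(10^-4) / ln(0.27054) = -9.2103 / -1.3073 ≈ 7.045
Smallest integer k satisfying the bound: 8

8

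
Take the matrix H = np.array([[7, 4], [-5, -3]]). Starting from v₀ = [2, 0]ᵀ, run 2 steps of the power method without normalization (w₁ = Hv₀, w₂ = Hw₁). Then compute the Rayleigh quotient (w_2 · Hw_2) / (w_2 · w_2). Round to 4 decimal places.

4.2442

w1 = Hv₀ = (14, -10)
w2 = Hw1 = (58, -40)
Hw2 = (246, -170)
w2·Hw2 = 58·246 + (-40)·(-170) = 21068; w2·w2 = 58·58 + (-40)·(-40) = 4964
λ ≈ 21068/4964 = 4.2442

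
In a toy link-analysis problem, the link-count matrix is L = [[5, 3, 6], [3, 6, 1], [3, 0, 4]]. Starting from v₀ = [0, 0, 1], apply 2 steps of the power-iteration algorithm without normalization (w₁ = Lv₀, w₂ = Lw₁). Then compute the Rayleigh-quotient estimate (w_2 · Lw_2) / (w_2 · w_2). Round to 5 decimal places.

λ ≈ 10.31856

w1 = Lv₀ = (6, 1, 4)
w2 = Lw1 = (57, 28, 34)
Lw2 = (573, 373, 307)
w2·Lw2 = 57·573 + 28·373 + 34·307 = 53543; w2·w2 = 57·57 + 28·28 + 34·34 = 5189
λ ≈ 53543/5189 = 10.31856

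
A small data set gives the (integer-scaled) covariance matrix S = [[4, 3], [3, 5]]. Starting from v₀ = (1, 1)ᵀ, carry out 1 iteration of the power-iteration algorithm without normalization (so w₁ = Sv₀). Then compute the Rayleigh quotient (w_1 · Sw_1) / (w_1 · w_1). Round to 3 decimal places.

λ ≈ 7.540

w1 = Sv₀ = (7, 8)
Sw1 = (52, 61)
w1·Sw1 = 7·52 + 8·61 = 852; w1·w1 = 7·7 + 8·8 = 113
λ ≈ 852/113 = 7.540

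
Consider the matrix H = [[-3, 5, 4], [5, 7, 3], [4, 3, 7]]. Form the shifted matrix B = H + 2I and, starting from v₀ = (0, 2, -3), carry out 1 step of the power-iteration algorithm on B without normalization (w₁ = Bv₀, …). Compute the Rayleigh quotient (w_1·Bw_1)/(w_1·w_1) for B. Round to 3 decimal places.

μ ≈ 7.065

B = H + 2I has rows (-1, 5, 4); (5, 9, 3); (4, 3, 9)
w1 = Bv₀ = (-2, 9, -21)
Bw1 = (-37, 8, -170)
w1·Bw1 = 3716; w1·w1 = 526; μ ≈ 3716/526 = 7.065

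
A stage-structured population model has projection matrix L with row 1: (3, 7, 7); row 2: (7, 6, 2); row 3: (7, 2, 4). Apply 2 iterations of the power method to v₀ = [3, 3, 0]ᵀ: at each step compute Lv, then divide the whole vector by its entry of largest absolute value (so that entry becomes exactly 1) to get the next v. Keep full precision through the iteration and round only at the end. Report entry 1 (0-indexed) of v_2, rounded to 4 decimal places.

Lv0 = (30.00000, 39.00000, 27.00000); divide by 39.00000 → v1 = (0.76923, 1.00000, 0.69231)
Lv1 = (14.15385, 12.76923, 10.15385); divide by 14.15385 → v2 = (1.00000, 0.90217, 0.71739)
Requested entry of v2: 498/552 = 0.9022

0.9022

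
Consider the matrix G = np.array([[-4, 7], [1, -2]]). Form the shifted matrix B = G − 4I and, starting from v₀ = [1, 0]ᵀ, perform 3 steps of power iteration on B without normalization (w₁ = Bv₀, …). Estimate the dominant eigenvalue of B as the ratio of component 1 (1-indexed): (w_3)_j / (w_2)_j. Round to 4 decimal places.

μ ≈ -9.3803

B = G − 4I has rows (-8, 7); (1, -6)
w1 = Bv₀ = (-8, 1)
w2 = Bw1 = (71, -14)
w3 = Bw2 = (-666, 155)
Ratio: -666/71 = -9.3803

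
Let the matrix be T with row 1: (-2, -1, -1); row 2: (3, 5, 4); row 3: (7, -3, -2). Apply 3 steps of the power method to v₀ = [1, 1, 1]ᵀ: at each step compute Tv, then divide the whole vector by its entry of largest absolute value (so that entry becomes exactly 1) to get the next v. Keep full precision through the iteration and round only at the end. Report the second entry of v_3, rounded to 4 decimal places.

Tv0 = (-4.00000, 12.00000, 2.00000); divide by 12.00000 → v1 = (-0.33333, 1.00000, 0.16667)
Tv1 = (-0.50000, 4.66667, -5.66667); divide by -5.66667 → v2 = (0.08824, -0.82353, 1.00000)
Tv2 = (-0.35294, 0.14706, 1.08824); divide by 1.08824 → v3 = (-0.32432, 0.13514, 1.00000)
Requested entry of v3: -10/-74 = 0.1351

0.1351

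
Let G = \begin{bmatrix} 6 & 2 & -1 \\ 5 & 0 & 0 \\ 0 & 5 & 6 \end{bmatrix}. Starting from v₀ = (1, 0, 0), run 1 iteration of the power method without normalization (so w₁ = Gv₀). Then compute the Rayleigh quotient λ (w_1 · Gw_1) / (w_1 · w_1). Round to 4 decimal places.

6.9836

w1 = Gv₀ = (6, 5, 0)
Gw1 = (46, 30, 25)
w1·Gw1 = 6·46 + 5·30 + 0·25 = 426; w1·w1 = 6·6 + 5·5 + 0·0 = 61
λ ≈ 426/61 = 6.9836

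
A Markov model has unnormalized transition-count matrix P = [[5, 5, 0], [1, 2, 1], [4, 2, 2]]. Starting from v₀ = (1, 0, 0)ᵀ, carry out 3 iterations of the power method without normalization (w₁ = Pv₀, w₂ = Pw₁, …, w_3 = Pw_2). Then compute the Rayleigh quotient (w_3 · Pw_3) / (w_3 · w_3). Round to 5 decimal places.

w1 = Pv₀ = (5, 1, 4)
w2 = Pw1 = (30, 11, 30)
w3 = Pw2 = (205, 82, 202)
Pw3 = (1435, 571, 1388)
w3·Pw3 = 205·1435 + 82·571 + 202·1388 = 621373; w3·w3 = 205·205 + 82·82 + 202·202 = 89553
λ ≈ 621373/89553 = 6.93861

λ ≈ 6.93861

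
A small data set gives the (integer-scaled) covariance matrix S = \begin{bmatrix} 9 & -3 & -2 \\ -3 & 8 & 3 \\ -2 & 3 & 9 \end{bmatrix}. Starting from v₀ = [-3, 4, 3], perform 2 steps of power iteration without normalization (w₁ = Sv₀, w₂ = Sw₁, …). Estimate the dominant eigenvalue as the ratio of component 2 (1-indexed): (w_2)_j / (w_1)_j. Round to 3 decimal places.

13.400

w1 = Sv₀ = (9·(-3) + (-3)·4 + (-2)·3; (-3)·(-3) + 8·4 + 3·3; (-2)·(-3) + 3·4 + 9·3) = (-45, 50, 45)
w2 = Sw1 = (9·(-45) + (-3)·50 + (-2)·45; (-3)·(-45) + 8·50 + 3·45; (-2)·(-45) + 3·50 + 9·45) = (-645, 670, 645)
Ratio at component: 670 / 50 = 13.400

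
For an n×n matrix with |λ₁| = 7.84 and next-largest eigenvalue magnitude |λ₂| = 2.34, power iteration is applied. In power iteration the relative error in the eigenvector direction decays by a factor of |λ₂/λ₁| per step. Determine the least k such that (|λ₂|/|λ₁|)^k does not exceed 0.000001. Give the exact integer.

12

|λ₂/λ₁| = 2.34/7.84 = 0.29847
Need k ≥ ln(0.000001) / ln(0.29847) = -13.8155 / -1.2091 ≈ 11.426
Smallest integer k satisfying the bound: 12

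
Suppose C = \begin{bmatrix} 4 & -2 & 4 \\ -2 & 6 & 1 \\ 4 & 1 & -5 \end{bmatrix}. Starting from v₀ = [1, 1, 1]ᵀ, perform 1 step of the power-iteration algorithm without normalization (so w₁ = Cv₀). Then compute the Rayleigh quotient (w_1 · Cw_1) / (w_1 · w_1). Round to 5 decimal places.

w1 = Cv₀ = (6, 5, 0)
Cw1 = (14, 18, 29)
w1·Cw1 = 6·14 + 5·18 + 0·29 = 174; w1·w1 = 6·6 + 5·5 + 0·0 = 61
λ ≈ 174/61 = 2.85246

λ ≈ 2.85246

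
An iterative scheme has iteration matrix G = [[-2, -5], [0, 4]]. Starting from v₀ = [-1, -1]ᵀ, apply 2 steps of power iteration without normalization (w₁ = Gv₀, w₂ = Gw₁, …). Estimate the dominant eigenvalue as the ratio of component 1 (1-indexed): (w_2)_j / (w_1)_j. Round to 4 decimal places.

w1 = Gv₀ = ((-2)·(-1) + (-5)·(-1); 0·(-1) + 4·(-1)) = (7, -4)
w2 = Gw1 = ((-2)·7 + (-5)·(-4); 0·7 + 4·(-4)) = (6, -16)
Ratio at component: 6 / 7 = 0.8571

λ ≈ 0.8571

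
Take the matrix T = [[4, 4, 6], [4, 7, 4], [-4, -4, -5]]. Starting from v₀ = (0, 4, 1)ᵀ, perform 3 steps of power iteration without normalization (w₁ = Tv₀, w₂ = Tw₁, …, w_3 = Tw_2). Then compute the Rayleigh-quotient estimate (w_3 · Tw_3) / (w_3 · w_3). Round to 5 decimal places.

w1 = Tv₀ = (4·0 + 4·4 + 6·1; 4·0 + 7·4 + 4·1; (-4)·0 + (-4)·4 + (-5)·1) = (22, 32, -21)
w2 = Tw1 = (4·22 + 4·32 + 6·(-21); 4·22 + 7·32 + 4·(-21); (-4)·22 + (-4)·32 + (-5)·(-21)) = (90, 228, -111)
w3 = Tw2 = (606, 1512, -717)
Tw3 = (4170, 10140, -4887)
w3·Tw3 = 606·4170 + 1512·10140 + (-717)·(-4887) = 21362679; w3·w3 = 606·606 + 1512·1512 + (-717)·(-717) = 3167469
λ ≈ 21362679/3167469 = 6.74440

λ ≈ 6.74440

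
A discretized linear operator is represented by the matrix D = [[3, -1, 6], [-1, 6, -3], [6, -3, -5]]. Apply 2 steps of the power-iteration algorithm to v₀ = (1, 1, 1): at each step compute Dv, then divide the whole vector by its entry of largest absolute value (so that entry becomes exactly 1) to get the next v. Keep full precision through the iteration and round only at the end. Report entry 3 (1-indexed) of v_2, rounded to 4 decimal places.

Dv0 = (8.00000, 2.00000, -2.00000); divide by 8.00000 → v1 = (1.00000, 0.25000, -0.25000)
Dv1 = (1.25000, 1.25000, 6.50000); divide by 6.50000 → v2 = (0.19231, 0.19231, 1.00000)
Requested entry of v2: 52/52 = 1.0000

1.0000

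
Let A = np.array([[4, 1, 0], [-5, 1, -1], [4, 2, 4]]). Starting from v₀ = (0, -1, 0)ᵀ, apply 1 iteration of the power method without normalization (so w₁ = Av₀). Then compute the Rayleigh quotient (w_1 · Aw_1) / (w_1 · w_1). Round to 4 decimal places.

w1 = Av₀ = (-1, -1, -2)
Aw1 = (-5, 6, -14)
w1·Aw1 = (-1)·(-5) + (-1)·6 + (-2)·(-14) = 27; w1·w1 = (-1)·(-1) + (-1)·(-1) + (-2)·(-2) = 6
λ ≈ 27/6 = 4.5000

4.5000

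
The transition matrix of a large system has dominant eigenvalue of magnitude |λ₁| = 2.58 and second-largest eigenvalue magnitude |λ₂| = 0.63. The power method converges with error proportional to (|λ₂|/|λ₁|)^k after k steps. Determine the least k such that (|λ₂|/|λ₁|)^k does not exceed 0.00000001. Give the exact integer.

14

|λ₂/λ₁| = 0.63/2.58 = 0.24419
Need k ≥ ln(0.00000001) / ln(0.24419) = -18.4207 / -1.4098 ≈ 13.066
Smallest integer k satisfying the bound: 14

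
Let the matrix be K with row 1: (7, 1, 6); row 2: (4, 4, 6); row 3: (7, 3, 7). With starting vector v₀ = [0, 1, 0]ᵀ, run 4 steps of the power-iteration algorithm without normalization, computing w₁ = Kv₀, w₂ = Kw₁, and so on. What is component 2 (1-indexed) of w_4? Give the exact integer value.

w1 = Kv₀ = (1, 4, 3)
w2 = Kw1 = (29, 38, 40)
w3 = Kw2 = (481, 508, 597)
w4 = Kw3 = (7457, 7538, 9070)
The requested component of w4 is 7538.

7538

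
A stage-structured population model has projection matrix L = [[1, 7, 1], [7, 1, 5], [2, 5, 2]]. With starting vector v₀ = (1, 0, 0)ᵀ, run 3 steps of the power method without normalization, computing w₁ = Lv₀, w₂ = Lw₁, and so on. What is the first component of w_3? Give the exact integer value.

w1 = Lv₀ = (1·1 + 7·0 + 1·0; 7·1 + 1·0 + 5·0; 2·1 + 5·0 + 2·0) = (1, 7, 2)
w2 = Lw1 = (1·1 + 7·7 + 1·2; 7·1 + 1·7 + 5·2; 2·1 + 5·7 + 2·2) = (52, 24, 41)
w3 = Lw2 = (261, 593, 306)
The requested component of w3 is 261.

261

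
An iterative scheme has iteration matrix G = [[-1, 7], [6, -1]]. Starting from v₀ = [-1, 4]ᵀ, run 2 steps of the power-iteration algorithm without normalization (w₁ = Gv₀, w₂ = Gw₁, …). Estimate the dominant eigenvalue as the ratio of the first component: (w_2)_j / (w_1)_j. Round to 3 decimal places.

λ ≈ -3.414

w1 = Gv₀ = (29, -10)
w2 = Gw1 = (-99, 184)
Ratio at component: -99 / 29 = -3.414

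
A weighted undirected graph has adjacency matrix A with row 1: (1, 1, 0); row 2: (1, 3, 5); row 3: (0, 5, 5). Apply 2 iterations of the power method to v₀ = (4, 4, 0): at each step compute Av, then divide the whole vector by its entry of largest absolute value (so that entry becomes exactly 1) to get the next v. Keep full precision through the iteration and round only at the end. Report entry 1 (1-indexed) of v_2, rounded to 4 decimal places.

0.1333

Av0 = (8.00000, 16.00000, 20.00000); divide by 20.00000 → v1 = (0.40000, 0.80000, 1.00000)
Av1 = (1.20000, 7.80000, 9.00000); divide by 9.00000 → v2 = (0.13333, 0.86667, 1.00000)
Requested entry of v2: 24/180 = 0.1333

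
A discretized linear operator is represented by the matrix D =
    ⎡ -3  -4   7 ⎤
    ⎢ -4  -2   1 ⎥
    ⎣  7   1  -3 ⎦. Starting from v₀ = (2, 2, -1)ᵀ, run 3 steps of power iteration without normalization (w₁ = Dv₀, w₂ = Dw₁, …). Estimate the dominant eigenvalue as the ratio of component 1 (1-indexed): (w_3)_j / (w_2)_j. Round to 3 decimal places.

-11.206

w1 = Dv₀ = ((-3)·2 + (-4)·2 + 7·(-1); (-4)·2 + (-2)·2 + 1·(-1); 7·2 + 1·2 + (-3)·(-1)) = (-21, -13, 19)
w2 = Dw1 = ((-3)·(-21) + (-4)·(-13) + 7·19; (-4)·(-21) + (-2)·(-13) + 1·19; 7·(-21) + 1·(-13) + (-3)·19) = (248, 129, -217)
w3 = Dw2 = (-2779, -1467, 2516)
Ratio at component: -2779 / 248 = -11.206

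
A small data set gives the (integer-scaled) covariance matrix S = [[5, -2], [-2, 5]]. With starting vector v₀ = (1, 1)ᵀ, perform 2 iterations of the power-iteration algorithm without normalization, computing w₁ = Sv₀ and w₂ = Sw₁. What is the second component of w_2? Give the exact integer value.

w1 = Sv₀ = (3, 3)
w2 = Sw1 = (9, 9)
The requested component of w2 is 9.

9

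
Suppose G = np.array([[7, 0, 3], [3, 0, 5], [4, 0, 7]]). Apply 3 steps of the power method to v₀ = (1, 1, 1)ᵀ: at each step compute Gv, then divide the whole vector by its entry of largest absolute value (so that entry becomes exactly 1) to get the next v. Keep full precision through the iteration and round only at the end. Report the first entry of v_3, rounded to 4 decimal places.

0.8708

Gv0 = (10.00000, 8.00000, 11.00000); divide by 11.00000 → v1 = (0.90909, 0.72727, 1.00000)
Gv1 = (9.36364, 7.72727, 10.63636); divide by 10.63636 → v2 = (0.88034, 0.72650, 1.00000)
Gv2 = (9.16239, 7.64103, 10.52137); divide by 10.52137 → v3 = (0.87084, 0.72624, 1.00000)
Requested entry of v3: 1072/1231 = 0.8708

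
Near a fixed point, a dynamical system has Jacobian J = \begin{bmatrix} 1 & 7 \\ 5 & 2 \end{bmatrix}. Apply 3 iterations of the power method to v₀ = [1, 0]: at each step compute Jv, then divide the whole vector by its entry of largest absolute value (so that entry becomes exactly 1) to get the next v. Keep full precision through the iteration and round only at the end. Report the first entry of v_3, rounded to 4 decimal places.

Jv0 = (1.00000, 5.00000); divide by 5.00000 → v1 = (0.20000, 1.00000)
Jv1 = (7.20000, 3.00000); divide by 7.20000 → v2 = (1.00000, 0.41667)
Jv2 = (3.91667, 5.83333); divide by 5.83333 → v3 = (0.67143, 1.00000)
Requested entry of v3: 141/210 = 0.6714

0.6714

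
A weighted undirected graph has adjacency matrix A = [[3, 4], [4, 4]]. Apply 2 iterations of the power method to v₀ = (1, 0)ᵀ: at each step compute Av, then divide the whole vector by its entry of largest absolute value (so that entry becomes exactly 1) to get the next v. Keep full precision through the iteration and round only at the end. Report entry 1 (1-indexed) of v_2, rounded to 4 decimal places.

0.8929

Av0 = (3.00000, 4.00000); divide by 4.00000 → v1 = (0.75000, 1.00000)
Av1 = (6.25000, 7.00000); divide by 7.00000 → v2 = (0.89286, 1.00000)
Requested entry of v2: 25/28 = 0.8929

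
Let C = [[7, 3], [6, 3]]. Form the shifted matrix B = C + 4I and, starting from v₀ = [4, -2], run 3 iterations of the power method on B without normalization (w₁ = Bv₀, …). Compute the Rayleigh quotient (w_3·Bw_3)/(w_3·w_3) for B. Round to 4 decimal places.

13.8046

B = C + 4I has rows (11, 3); (6, 7)
w1 = Bv₀ = (38, 10)
w2 = Bw1 = (448, 298)
w3 = Bw2 = (5822, 4774)
Bw3 = (78364, 68350)
w3·Bw3 = 782538108; w3·w3 = 56686760; μ ≈ 782538108/56686760 = 13.8046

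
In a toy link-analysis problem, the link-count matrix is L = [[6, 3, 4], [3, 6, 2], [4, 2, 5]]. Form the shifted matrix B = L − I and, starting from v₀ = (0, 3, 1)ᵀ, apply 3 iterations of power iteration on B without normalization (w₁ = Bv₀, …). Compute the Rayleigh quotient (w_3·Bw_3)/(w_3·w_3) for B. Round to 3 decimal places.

B = L − I has rows (5, 3, 4); (3, 5, 2); (4, 2, 4)
w1 = Bv₀ = (5·0 + 3·3 + 4·1; 3·0 + 5·3 + 2·1; 4·0 + 2·3 + 4·1) = (13, 17, 10)
w2 = Bw1 = (5·13 + 3·17 + 4·10; 3·13 + 5·17 + 2·10; 4·13 + 2·17 + 4·10) = (156, 144, 126)
w3 = Bw2 = (1716, 1440, 1416)
Bw3 = (18564, 15180, 15408)
w3·Bw3 = 75532752; w3·w3 = 7023312; μ ≈ 75532752/7023312 = 10.755

10.755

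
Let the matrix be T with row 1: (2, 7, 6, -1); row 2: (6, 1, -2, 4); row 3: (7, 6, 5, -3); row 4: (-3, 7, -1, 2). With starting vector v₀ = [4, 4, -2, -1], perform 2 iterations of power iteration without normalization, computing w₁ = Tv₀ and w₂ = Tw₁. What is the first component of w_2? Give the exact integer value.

500

w1 = Tv₀ = (25, 28, 45, 16)
w2 = Tw1 = (500, 152, 520, 108)
The requested component of w2 is 500.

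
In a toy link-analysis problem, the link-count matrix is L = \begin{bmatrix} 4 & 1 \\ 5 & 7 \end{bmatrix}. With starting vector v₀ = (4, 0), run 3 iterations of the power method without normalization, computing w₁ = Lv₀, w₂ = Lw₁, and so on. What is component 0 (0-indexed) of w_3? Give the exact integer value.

w1 = Lv₀ = (4·4 + 1·0; 5·4 + 7·0) = (16, 20)
w2 = Lw1 = (4·16 + 1·20; 5·16 + 7·20) = (84, 220)
w3 = Lw2 = (556, 1960)
The requested component of w3 is 556.

556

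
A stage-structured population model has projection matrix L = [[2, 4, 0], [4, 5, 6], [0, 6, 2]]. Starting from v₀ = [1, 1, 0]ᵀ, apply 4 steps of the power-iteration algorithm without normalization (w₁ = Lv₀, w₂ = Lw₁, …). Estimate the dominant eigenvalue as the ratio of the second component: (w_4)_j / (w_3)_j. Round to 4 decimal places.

w1 = Lv₀ = (6, 9, 6)
w2 = Lw1 = (48, 105, 66)
w3 = Lw2 = (516, 1113, 762)
w4 = Lw3 = (5484, 12201, 8202)
Ratio at component: 12201 / 1113 = 10.9623

10.9623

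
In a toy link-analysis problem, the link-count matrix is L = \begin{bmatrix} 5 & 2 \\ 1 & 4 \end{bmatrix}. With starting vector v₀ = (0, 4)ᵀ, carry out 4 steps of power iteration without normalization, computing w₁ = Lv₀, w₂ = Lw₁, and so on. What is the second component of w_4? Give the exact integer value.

w1 = Lv₀ = (5·0 + 2·4; 1·0 + 4·4) = (8, 16)
w2 = Lw1 = (5·8 + 2·16; 1·8 + 4·16) = (72, 72)
w3 = Lw2 = (504, 360)
w4 = Lw3 = (3240, 1944)
The requested component of w4 is 1944.

1944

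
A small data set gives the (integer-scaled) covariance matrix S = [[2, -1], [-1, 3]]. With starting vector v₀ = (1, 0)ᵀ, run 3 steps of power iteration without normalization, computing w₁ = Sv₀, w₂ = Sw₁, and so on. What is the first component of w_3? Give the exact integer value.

15

w1 = Sv₀ = (2·1 + (-1)·0; (-1)·1 + 3·0) = (2, -1)
w2 = Sw1 = (2·2 + (-1)·(-1); (-1)·2 + 3·(-1)) = (5, -5)
w3 = Sw2 = (15, -20)
The requested component of w3 is 15.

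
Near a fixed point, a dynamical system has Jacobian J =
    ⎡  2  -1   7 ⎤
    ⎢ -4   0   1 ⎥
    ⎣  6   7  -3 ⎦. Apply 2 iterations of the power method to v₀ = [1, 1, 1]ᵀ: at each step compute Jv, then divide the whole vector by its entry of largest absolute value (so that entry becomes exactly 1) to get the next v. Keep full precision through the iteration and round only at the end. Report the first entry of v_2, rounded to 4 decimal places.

1.0000

Jv0 = (8.00000, -3.00000, 10.00000); divide by 10.00000 → v1 = (0.80000, -0.30000, 1.00000)
Jv1 = (8.90000, -2.20000, -0.30000); divide by 8.90000 → v2 = (1.00000, -0.24719, -0.03371)
Requested entry of v2: 89/89 = 1.0000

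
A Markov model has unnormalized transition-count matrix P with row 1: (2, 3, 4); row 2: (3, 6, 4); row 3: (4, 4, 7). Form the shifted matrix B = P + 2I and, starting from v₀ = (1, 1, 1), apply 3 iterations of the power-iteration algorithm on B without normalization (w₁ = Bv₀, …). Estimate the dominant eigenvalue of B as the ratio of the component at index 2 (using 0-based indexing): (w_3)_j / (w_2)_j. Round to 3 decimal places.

B = P + 2I has rows (4, 3, 4); (3, 8, 4); (4, 4, 9)
w1 = Bv₀ = (11, 15, 17)
w2 = Bw1 = (157, 221, 257)
w3 = Bw2 = (2319, 3267, 3825)
Ratio: 3825/257 = 14.883

14.883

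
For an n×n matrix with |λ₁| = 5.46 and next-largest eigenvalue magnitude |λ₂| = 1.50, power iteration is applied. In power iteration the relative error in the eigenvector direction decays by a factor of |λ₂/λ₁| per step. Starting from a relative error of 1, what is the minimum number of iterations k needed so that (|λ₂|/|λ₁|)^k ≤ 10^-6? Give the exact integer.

|λ₂/λ₁| = 1.50/5.46 = 0.27473
Need k ≥ ln(10^-6) / ln(0.27473) = -13.8155 / -1.2920 ≈ 10.693
Smallest integer k satisfying the bound: 11

11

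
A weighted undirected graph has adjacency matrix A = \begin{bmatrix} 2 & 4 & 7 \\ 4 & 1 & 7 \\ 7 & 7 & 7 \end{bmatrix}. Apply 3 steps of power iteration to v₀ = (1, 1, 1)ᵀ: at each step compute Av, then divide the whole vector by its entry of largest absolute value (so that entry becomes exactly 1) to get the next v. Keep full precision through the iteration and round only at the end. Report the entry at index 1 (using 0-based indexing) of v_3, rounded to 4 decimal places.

0.6345

Av0 = (13.00000, 12.00000, 21.00000); divide by 21.00000 → v1 = (0.61905, 0.57143, 1.00000)
Av1 = (10.52381, 10.04762, 15.33333); divide by 15.33333 → v2 = (0.68634, 0.65528, 1.00000)
Av2 = (10.99379, 10.40062, 16.39130); divide by 16.39130 → v3 = (0.67071, 0.63452, 1.00000)
Requested entry of v3: 3349/5278 = 0.6345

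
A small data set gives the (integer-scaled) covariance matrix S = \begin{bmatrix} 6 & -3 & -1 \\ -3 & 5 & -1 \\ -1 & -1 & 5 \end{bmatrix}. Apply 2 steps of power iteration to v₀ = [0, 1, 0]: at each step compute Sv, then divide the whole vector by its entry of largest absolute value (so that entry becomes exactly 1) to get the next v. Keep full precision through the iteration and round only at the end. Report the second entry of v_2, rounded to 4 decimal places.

1.0000

Sv0 = (-3.00000, 5.00000, -1.00000); divide by 5.00000 → v1 = (-0.60000, 1.00000, -0.20000)
Sv1 = (-6.40000, 7.00000, -1.40000); divide by 7.00000 → v2 = (-0.91429, 1.00000, -0.20000)
Requested entry of v2: 35/35 = 1.0000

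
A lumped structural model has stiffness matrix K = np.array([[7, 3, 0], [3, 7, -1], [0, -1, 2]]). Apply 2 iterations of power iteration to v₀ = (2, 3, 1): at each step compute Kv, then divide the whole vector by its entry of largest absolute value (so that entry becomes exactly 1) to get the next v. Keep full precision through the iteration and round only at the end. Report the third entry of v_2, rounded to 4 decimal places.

-0.1111

Kv0 = (23.00000, 26.00000, -1.00000); divide by 26.00000 → v1 = (0.88462, 1.00000, -0.03846)
Kv1 = (9.19231, 9.69231, -1.07692); divide by 9.69231 → v2 = (0.94841, 1.00000, -0.11111)
Requested entry of v2: -28/252 = -0.1111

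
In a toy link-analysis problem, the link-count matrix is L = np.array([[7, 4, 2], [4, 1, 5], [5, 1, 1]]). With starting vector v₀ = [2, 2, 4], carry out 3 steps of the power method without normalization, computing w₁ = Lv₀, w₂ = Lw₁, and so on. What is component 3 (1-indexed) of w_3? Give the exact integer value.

w1 = Lv₀ = (30, 30, 16)
w2 = Lw1 = (362, 230, 196)
w3 = Lw2 = (3846, 2658, 2236)
The requested component of w3 is 2236.

2236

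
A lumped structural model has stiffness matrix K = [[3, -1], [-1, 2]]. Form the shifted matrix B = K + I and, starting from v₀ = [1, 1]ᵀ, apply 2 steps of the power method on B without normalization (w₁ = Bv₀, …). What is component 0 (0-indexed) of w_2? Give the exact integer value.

10

B = K + I has rows (4, -1); (-1, 3)
w1 = Bv₀ = (4·1 + (-1)·1; (-1)·1 + 3·1) = (3, 2)
w2 = Bw1 = (4·3 + (-1)·2; (-1)·3 + 3·2) = (10, 3)
Requested component of w2: 10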